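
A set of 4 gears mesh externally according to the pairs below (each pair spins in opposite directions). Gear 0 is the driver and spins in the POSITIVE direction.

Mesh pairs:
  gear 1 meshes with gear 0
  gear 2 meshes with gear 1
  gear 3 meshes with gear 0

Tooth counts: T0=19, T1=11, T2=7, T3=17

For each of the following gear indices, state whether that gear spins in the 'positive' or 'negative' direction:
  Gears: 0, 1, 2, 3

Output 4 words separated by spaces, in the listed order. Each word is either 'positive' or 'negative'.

Gear 0 (driver): positive (depth 0)
  gear 1: meshes with gear 0 -> depth 1 -> negative (opposite of gear 0)
  gear 2: meshes with gear 1 -> depth 2 -> positive (opposite of gear 1)
  gear 3: meshes with gear 0 -> depth 1 -> negative (opposite of gear 0)
Queried indices 0, 1, 2, 3 -> positive, negative, positive, negative

Answer: positive negative positive negative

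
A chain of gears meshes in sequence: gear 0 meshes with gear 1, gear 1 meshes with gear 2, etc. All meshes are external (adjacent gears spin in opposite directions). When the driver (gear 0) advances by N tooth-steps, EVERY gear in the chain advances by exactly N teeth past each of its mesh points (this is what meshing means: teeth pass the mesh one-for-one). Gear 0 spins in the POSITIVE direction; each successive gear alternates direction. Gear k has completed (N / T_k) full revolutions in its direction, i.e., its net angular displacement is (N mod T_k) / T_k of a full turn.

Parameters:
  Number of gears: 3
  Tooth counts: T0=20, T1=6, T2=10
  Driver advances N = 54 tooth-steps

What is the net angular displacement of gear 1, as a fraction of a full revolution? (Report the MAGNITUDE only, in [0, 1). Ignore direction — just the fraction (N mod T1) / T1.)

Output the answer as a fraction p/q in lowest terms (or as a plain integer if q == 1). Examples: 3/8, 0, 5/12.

Chain of 3 gears, tooth counts: [20, 6, 10]
  gear 0: T0=20, direction=positive, advance = 54 mod 20 = 14 teeth = 14/20 turn
  gear 1: T1=6, direction=negative, advance = 54 mod 6 = 0 teeth = 0/6 turn
  gear 2: T2=10, direction=positive, advance = 54 mod 10 = 4 teeth = 4/10 turn
Gear 1: 54 mod 6 = 0
Fraction = 0 / 6 = 0/1 (gcd(0,6)=6) = 0

Answer: 0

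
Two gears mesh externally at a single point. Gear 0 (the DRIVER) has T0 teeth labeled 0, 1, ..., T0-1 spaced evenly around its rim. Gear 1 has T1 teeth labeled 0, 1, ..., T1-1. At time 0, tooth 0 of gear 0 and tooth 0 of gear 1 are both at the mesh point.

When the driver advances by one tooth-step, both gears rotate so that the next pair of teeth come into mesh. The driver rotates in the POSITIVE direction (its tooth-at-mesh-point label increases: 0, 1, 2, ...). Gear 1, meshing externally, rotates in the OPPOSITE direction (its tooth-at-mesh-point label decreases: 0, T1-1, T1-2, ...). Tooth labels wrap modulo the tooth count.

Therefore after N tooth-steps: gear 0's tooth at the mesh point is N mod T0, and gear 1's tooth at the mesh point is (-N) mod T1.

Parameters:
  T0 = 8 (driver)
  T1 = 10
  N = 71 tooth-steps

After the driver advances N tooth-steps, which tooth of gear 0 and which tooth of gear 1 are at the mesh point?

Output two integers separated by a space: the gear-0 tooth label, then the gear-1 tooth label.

Gear 0 (driver, T0=8): tooth at mesh = N mod T0
  71 = 8 * 8 + 7, so 71 mod 8 = 7
  gear 0 tooth = 7
Gear 1 (driven, T1=10): tooth at mesh = (-N) mod T1
  71 = 7 * 10 + 1, so 71 mod 10 = 1
  (-71) mod 10 = (-1) mod 10 = 10 - 1 = 9
Mesh after 71 steps: gear-0 tooth 7 meets gear-1 tooth 9

Answer: 7 9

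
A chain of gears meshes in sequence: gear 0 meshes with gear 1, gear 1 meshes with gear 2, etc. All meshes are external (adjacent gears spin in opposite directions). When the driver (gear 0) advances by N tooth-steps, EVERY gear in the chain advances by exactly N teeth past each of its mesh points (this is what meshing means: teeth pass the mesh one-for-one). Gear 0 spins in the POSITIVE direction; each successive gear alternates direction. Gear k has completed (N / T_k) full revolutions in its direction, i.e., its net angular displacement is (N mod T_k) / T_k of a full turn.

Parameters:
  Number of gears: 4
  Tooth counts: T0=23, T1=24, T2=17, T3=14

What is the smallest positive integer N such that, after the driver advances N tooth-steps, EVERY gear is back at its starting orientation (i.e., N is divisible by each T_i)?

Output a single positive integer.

Answer: 65688

Derivation:
Gear k returns to start when N is a multiple of T_k.
All gears at start simultaneously when N is a common multiple of [23, 24, 17, 14]; the smallest such N is lcm(23, 24, 17, 14).
Start: lcm = T0 = 23
Fold in T1=24: gcd(23, 24) = 1; lcm(23, 24) = 23 * 24 / 1 = 552 / 1 = 552
Fold in T2=17: gcd(552, 17) = 1; lcm(552, 17) = 552 * 17 / 1 = 9384 / 1 = 9384
Fold in T3=14: gcd(9384, 14) = 2; lcm(9384, 14) = 9384 * 14 / 2 = 131376 / 2 = 65688
Full cycle length = 65688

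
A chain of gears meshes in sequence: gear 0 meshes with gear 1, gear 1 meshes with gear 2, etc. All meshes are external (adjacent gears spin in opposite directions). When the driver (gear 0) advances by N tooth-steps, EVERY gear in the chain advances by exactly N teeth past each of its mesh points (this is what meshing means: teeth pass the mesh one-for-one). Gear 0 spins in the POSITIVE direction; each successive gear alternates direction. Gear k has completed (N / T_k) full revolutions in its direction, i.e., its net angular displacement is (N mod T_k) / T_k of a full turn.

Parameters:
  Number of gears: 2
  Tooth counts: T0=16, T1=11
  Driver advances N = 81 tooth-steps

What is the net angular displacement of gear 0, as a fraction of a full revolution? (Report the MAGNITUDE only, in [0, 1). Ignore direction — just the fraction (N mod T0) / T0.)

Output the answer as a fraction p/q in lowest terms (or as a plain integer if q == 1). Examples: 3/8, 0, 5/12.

Answer: 1/16

Derivation:
Chain of 2 gears, tooth counts: [16, 11]
  gear 0: T0=16, direction=positive, advance = 81 mod 16 = 1 teeth = 1/16 turn
  gear 1: T1=11, direction=negative, advance = 81 mod 11 = 4 teeth = 4/11 turn
Gear 0: 81 mod 16 = 1
Fraction = 1 / 16 = 1/16 (gcd(1,16)=1) = 1/16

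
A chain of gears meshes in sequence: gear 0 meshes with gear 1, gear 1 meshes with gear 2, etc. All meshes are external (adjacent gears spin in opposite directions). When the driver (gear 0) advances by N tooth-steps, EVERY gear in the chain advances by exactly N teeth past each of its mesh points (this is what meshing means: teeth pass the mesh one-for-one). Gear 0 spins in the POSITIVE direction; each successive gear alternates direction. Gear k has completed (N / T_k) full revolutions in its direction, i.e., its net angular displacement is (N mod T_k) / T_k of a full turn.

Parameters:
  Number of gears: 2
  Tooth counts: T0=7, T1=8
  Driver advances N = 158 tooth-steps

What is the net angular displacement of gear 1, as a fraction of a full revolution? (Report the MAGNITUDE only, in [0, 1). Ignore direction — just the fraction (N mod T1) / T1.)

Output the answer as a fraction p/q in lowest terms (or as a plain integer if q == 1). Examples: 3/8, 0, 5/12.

Chain of 2 gears, tooth counts: [7, 8]
  gear 0: T0=7, direction=positive, advance = 158 mod 7 = 4 teeth = 4/7 turn
  gear 1: T1=8, direction=negative, advance = 158 mod 8 = 6 teeth = 6/8 turn
Gear 1: 158 mod 8 = 6
Fraction = 6 / 8 = 3/4 (gcd(6,8)=2) = 3/4

Answer: 3/4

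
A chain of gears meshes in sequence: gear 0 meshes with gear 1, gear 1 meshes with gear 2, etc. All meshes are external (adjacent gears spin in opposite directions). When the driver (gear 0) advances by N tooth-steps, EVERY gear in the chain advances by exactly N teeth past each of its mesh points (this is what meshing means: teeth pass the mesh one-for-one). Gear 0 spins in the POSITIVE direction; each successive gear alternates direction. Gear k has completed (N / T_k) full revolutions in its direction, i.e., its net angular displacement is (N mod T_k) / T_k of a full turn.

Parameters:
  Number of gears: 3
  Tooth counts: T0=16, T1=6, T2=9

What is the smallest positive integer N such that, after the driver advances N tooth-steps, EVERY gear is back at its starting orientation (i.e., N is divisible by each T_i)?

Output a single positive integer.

Gear k returns to start when N is a multiple of T_k.
All gears at start simultaneously when N is a common multiple of [16, 6, 9]; the smallest such N is lcm(16, 6, 9).
Start: lcm = T0 = 16
Fold in T1=6: gcd(16, 6) = 2; lcm(16, 6) = 16 * 6 / 2 = 96 / 2 = 48
Fold in T2=9: gcd(48, 9) = 3; lcm(48, 9) = 48 * 9 / 3 = 432 / 3 = 144
Full cycle length = 144

Answer: 144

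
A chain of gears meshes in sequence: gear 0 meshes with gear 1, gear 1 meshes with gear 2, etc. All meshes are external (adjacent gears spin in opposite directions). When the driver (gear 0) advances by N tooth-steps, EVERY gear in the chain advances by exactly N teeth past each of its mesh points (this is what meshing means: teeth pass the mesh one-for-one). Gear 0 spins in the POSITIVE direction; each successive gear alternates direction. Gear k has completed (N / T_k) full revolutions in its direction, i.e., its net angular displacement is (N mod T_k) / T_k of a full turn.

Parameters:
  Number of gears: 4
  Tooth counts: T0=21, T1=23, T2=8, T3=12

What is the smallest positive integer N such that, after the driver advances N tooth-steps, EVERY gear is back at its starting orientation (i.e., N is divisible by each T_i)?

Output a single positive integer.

Answer: 3864

Derivation:
Gear k returns to start when N is a multiple of T_k.
All gears at start simultaneously when N is a common multiple of [21, 23, 8, 12]; the smallest such N is lcm(21, 23, 8, 12).
Start: lcm = T0 = 21
Fold in T1=23: gcd(21, 23) = 1; lcm(21, 23) = 21 * 23 / 1 = 483 / 1 = 483
Fold in T2=8: gcd(483, 8) = 1; lcm(483, 8) = 483 * 8 / 1 = 3864 / 1 = 3864
Fold in T3=12: gcd(3864, 12) = 12; lcm(3864, 12) = 3864 * 12 / 12 = 46368 / 12 = 3864
Full cycle length = 3864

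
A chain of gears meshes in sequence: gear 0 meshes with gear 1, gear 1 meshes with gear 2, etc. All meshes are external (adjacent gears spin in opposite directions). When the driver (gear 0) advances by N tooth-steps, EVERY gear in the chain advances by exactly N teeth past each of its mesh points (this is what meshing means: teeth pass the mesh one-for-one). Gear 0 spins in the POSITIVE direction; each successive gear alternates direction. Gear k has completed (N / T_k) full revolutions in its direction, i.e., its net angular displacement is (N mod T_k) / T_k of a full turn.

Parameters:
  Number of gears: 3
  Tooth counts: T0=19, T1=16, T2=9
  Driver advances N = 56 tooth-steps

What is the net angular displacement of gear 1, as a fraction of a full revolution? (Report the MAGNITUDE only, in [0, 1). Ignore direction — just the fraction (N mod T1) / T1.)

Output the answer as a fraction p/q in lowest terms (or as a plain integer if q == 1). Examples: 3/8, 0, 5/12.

Chain of 3 gears, tooth counts: [19, 16, 9]
  gear 0: T0=19, direction=positive, advance = 56 mod 19 = 18 teeth = 18/19 turn
  gear 1: T1=16, direction=negative, advance = 56 mod 16 = 8 teeth = 8/16 turn
  gear 2: T2=9, direction=positive, advance = 56 mod 9 = 2 teeth = 2/9 turn
Gear 1: 56 mod 16 = 8
Fraction = 8 / 16 = 1/2 (gcd(8,16)=8) = 1/2

Answer: 1/2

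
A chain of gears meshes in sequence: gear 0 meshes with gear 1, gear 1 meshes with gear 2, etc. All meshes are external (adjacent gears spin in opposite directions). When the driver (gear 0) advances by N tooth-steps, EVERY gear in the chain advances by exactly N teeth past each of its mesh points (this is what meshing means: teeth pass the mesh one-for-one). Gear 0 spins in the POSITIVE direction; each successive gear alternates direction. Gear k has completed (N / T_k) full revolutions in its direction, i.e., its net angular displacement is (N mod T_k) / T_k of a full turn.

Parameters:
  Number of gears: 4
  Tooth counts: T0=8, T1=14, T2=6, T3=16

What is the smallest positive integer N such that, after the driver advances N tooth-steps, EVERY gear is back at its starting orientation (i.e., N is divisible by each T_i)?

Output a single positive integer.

Answer: 336

Derivation:
Gear k returns to start when N is a multiple of T_k.
All gears at start simultaneously when N is a common multiple of [8, 14, 6, 16]; the smallest such N is lcm(8, 14, 6, 16).
Start: lcm = T0 = 8
Fold in T1=14: gcd(8, 14) = 2; lcm(8, 14) = 8 * 14 / 2 = 112 / 2 = 56
Fold in T2=6: gcd(56, 6) = 2; lcm(56, 6) = 56 * 6 / 2 = 336 / 2 = 168
Fold in T3=16: gcd(168, 16) = 8; lcm(168, 16) = 168 * 16 / 8 = 2688 / 8 = 336
Full cycle length = 336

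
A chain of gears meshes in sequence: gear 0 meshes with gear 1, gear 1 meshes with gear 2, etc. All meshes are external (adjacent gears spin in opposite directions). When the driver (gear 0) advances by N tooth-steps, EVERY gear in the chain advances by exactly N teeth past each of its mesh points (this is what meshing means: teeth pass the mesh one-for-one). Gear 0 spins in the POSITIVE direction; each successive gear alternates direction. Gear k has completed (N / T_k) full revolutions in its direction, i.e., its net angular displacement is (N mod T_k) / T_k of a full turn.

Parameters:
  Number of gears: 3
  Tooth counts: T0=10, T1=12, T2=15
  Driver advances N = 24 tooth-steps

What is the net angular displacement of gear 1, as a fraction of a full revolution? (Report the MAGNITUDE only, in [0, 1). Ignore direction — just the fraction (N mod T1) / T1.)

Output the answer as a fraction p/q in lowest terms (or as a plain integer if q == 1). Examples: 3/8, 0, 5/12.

Chain of 3 gears, tooth counts: [10, 12, 15]
  gear 0: T0=10, direction=positive, advance = 24 mod 10 = 4 teeth = 4/10 turn
  gear 1: T1=12, direction=negative, advance = 24 mod 12 = 0 teeth = 0/12 turn
  gear 2: T2=15, direction=positive, advance = 24 mod 15 = 9 teeth = 9/15 turn
Gear 1: 24 mod 12 = 0
Fraction = 0 / 12 = 0/1 (gcd(0,12)=12) = 0

Answer: 0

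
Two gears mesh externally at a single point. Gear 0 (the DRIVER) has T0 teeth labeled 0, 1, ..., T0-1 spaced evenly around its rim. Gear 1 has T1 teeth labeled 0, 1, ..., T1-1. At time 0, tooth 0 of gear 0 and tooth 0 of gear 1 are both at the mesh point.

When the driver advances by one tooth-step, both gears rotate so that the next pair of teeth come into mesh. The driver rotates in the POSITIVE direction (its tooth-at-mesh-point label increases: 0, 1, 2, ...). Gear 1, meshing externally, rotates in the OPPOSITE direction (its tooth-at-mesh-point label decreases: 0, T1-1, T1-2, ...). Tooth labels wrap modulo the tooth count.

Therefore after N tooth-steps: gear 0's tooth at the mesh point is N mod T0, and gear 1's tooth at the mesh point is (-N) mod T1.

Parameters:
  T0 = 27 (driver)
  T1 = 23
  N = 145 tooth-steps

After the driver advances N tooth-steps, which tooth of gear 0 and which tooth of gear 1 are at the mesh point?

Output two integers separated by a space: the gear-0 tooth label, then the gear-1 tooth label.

Answer: 10 16

Derivation:
Gear 0 (driver, T0=27): tooth at mesh = N mod T0
  145 = 5 * 27 + 10, so 145 mod 27 = 10
  gear 0 tooth = 10
Gear 1 (driven, T1=23): tooth at mesh = (-N) mod T1
  145 = 6 * 23 + 7, so 145 mod 23 = 7
  (-145) mod 23 = (-7) mod 23 = 23 - 7 = 16
Mesh after 145 steps: gear-0 tooth 10 meets gear-1 tooth 16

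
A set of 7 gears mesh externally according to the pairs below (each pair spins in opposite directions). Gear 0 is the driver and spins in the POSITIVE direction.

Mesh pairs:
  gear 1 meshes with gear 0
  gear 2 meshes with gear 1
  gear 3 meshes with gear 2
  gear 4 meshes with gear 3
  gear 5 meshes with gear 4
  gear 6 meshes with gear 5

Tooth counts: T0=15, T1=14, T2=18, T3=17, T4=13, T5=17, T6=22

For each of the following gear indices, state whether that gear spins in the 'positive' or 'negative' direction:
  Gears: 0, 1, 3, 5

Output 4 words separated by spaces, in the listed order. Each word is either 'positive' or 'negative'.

Gear 0 (driver): positive (depth 0)
  gear 1: meshes with gear 0 -> depth 1 -> negative (opposite of gear 0)
  gear 2: meshes with gear 1 -> depth 2 -> positive (opposite of gear 1)
  gear 3: meshes with gear 2 -> depth 3 -> negative (opposite of gear 2)
  gear 4: meshes with gear 3 -> depth 4 -> positive (opposite of gear 3)
  gear 5: meshes with gear 4 -> depth 5 -> negative (opposite of gear 4)
  gear 6: meshes with gear 5 -> depth 6 -> positive (opposite of gear 5)
Queried indices 0, 1, 3, 5 -> positive, negative, negative, negative

Answer: positive negative negative negative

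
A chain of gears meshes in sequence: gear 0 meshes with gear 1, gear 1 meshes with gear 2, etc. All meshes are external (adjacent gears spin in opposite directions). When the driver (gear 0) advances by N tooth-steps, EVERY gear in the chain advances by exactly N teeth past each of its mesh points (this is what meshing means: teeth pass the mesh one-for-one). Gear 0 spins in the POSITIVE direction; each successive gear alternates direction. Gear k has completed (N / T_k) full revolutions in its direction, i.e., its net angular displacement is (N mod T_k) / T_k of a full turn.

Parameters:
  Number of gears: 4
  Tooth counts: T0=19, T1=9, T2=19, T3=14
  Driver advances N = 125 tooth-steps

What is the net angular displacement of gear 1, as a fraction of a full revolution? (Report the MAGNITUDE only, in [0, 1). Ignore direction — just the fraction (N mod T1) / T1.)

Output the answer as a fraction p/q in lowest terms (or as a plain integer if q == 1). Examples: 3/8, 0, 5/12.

Chain of 4 gears, tooth counts: [19, 9, 19, 14]
  gear 0: T0=19, direction=positive, advance = 125 mod 19 = 11 teeth = 11/19 turn
  gear 1: T1=9, direction=negative, advance = 125 mod 9 = 8 teeth = 8/9 turn
  gear 2: T2=19, direction=positive, advance = 125 mod 19 = 11 teeth = 11/19 turn
  gear 3: T3=14, direction=negative, advance = 125 mod 14 = 13 teeth = 13/14 turn
Gear 1: 125 mod 9 = 8
Fraction = 8 / 9 = 8/9 (gcd(8,9)=1) = 8/9

Answer: 8/9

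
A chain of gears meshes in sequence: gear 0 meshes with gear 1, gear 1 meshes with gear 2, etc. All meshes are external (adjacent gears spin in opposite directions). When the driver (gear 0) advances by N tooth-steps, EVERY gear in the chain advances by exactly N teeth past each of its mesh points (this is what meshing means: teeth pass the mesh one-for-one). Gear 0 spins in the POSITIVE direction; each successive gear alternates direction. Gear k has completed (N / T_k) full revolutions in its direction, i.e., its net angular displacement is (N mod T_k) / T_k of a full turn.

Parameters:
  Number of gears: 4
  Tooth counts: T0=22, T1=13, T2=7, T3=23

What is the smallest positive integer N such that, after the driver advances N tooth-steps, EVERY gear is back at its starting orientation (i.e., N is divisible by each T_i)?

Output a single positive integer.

Answer: 46046

Derivation:
Gear k returns to start when N is a multiple of T_k.
All gears at start simultaneously when N is a common multiple of [22, 13, 7, 23]; the smallest such N is lcm(22, 13, 7, 23).
Start: lcm = T0 = 22
Fold in T1=13: gcd(22, 13) = 1; lcm(22, 13) = 22 * 13 / 1 = 286 / 1 = 286
Fold in T2=7: gcd(286, 7) = 1; lcm(286, 7) = 286 * 7 / 1 = 2002 / 1 = 2002
Fold in T3=23: gcd(2002, 23) = 1; lcm(2002, 23) = 2002 * 23 / 1 = 46046 / 1 = 46046
Full cycle length = 46046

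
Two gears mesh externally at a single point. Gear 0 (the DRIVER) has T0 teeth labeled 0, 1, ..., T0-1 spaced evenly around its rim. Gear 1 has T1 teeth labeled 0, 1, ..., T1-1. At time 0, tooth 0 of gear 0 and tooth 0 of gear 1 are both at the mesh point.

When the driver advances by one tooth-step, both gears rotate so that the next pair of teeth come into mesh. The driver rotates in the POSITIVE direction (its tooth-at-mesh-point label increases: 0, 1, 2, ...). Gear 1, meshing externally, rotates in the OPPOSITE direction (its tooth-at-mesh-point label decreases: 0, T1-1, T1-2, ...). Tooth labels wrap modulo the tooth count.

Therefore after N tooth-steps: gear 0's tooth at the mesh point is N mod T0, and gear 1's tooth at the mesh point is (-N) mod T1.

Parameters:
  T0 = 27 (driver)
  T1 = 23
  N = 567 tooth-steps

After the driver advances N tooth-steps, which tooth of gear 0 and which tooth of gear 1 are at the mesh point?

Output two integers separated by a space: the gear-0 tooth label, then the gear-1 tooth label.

Answer: 0 8

Derivation:
Gear 0 (driver, T0=27): tooth at mesh = N mod T0
  567 = 21 * 27 + 0, so 567 mod 27 = 0
  gear 0 tooth = 0
Gear 1 (driven, T1=23): tooth at mesh = (-N) mod T1
  567 = 24 * 23 + 15, so 567 mod 23 = 15
  (-567) mod 23 = (-15) mod 23 = 23 - 15 = 8
Mesh after 567 steps: gear-0 tooth 0 meets gear-1 tooth 8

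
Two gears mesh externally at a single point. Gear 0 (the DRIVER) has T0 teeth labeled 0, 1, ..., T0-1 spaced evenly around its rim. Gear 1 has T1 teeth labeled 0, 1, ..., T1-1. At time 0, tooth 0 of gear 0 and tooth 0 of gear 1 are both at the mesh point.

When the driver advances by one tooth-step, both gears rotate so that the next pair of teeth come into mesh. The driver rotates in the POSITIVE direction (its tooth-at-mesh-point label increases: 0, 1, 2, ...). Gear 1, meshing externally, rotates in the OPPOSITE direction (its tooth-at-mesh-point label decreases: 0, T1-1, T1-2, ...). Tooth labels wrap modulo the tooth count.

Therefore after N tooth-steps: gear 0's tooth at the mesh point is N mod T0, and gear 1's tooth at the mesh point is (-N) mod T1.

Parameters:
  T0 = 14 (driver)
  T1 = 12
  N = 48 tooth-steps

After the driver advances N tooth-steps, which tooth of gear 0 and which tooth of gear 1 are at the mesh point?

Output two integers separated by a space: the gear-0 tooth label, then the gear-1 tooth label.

Gear 0 (driver, T0=14): tooth at mesh = N mod T0
  48 = 3 * 14 + 6, so 48 mod 14 = 6
  gear 0 tooth = 6
Gear 1 (driven, T1=12): tooth at mesh = (-N) mod T1
  48 = 4 * 12 + 0, so 48 mod 12 = 0
  (-48) mod 12 = 0
Mesh after 48 steps: gear-0 tooth 6 meets gear-1 tooth 0

Answer: 6 0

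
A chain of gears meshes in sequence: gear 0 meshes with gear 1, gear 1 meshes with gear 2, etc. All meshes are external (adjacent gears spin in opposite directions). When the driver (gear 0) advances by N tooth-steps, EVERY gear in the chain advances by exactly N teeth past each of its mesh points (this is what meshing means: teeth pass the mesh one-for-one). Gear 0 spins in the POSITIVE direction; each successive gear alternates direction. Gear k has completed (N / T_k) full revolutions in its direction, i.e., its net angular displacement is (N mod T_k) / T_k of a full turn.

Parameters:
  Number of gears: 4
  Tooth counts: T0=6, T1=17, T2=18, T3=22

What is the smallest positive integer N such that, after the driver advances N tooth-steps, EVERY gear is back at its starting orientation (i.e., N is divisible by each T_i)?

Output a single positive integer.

Answer: 3366

Derivation:
Gear k returns to start when N is a multiple of T_k.
All gears at start simultaneously when N is a common multiple of [6, 17, 18, 22]; the smallest such N is lcm(6, 17, 18, 22).
Start: lcm = T0 = 6
Fold in T1=17: gcd(6, 17) = 1; lcm(6, 17) = 6 * 17 / 1 = 102 / 1 = 102
Fold in T2=18: gcd(102, 18) = 6; lcm(102, 18) = 102 * 18 / 6 = 1836 / 6 = 306
Fold in T3=22: gcd(306, 22) = 2; lcm(306, 22) = 306 * 22 / 2 = 6732 / 2 = 3366
Full cycle length = 3366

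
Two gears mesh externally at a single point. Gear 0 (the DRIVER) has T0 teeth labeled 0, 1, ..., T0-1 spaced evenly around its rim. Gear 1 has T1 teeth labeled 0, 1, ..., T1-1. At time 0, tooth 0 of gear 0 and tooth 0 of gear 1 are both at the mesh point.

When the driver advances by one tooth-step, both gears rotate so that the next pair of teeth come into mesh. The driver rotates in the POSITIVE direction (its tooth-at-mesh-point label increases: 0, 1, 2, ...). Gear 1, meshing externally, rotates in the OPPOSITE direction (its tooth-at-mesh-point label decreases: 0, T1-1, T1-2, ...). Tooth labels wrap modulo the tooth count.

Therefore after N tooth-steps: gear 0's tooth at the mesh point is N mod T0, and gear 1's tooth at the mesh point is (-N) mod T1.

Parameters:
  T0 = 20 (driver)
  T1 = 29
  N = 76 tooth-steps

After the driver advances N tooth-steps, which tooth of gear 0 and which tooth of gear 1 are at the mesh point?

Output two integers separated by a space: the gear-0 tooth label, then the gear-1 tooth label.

Answer: 16 11

Derivation:
Gear 0 (driver, T0=20): tooth at mesh = N mod T0
  76 = 3 * 20 + 16, so 76 mod 20 = 16
  gear 0 tooth = 16
Gear 1 (driven, T1=29): tooth at mesh = (-N) mod T1
  76 = 2 * 29 + 18, so 76 mod 29 = 18
  (-76) mod 29 = (-18) mod 29 = 29 - 18 = 11
Mesh after 76 steps: gear-0 tooth 16 meets gear-1 tooth 11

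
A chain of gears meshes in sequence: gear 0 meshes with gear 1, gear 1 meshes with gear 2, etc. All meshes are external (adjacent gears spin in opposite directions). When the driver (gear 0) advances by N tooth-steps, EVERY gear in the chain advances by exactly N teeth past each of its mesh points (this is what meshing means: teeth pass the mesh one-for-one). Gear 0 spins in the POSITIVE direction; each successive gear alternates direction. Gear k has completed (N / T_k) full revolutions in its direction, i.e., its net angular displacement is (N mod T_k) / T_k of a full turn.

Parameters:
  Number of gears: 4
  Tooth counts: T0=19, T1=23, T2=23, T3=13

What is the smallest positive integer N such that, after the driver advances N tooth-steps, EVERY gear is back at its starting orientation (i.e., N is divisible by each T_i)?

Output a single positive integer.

Gear k returns to start when N is a multiple of T_k.
All gears at start simultaneously when N is a common multiple of [19, 23, 23, 13]; the smallest such N is lcm(19, 23, 23, 13).
Start: lcm = T0 = 19
Fold in T1=23: gcd(19, 23) = 1; lcm(19, 23) = 19 * 23 / 1 = 437 / 1 = 437
Fold in T2=23: gcd(437, 23) = 23; lcm(437, 23) = 437 * 23 / 23 = 10051 / 23 = 437
Fold in T3=13: gcd(437, 13) = 1; lcm(437, 13) = 437 * 13 / 1 = 5681 / 1 = 5681
Full cycle length = 5681

Answer: 5681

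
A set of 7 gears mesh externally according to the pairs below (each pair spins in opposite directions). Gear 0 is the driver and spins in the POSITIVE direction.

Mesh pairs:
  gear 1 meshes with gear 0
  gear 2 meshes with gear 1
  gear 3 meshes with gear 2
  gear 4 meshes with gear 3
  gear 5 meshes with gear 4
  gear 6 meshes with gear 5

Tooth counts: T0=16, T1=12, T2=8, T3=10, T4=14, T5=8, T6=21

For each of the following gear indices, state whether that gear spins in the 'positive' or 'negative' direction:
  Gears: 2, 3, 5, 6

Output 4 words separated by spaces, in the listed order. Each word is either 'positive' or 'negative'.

Gear 0 (driver): positive (depth 0)
  gear 1: meshes with gear 0 -> depth 1 -> negative (opposite of gear 0)
  gear 2: meshes with gear 1 -> depth 2 -> positive (opposite of gear 1)
  gear 3: meshes with gear 2 -> depth 3 -> negative (opposite of gear 2)
  gear 4: meshes with gear 3 -> depth 4 -> positive (opposite of gear 3)
  gear 5: meshes with gear 4 -> depth 5 -> negative (opposite of gear 4)
  gear 6: meshes with gear 5 -> depth 6 -> positive (opposite of gear 5)
Queried indices 2, 3, 5, 6 -> positive, negative, negative, positive

Answer: positive negative negative positive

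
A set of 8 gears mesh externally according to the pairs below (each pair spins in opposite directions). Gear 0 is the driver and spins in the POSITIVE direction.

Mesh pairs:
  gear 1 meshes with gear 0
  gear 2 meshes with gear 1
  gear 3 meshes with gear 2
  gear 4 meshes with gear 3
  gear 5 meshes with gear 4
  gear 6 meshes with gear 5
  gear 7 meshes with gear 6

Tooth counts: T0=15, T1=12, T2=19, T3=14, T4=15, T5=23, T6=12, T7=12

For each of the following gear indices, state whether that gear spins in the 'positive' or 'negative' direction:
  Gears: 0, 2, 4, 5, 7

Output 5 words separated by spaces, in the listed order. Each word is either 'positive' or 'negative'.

Answer: positive positive positive negative negative

Derivation:
Gear 0 (driver): positive (depth 0)
  gear 1: meshes with gear 0 -> depth 1 -> negative (opposite of gear 0)
  gear 2: meshes with gear 1 -> depth 2 -> positive (opposite of gear 1)
  gear 3: meshes with gear 2 -> depth 3 -> negative (opposite of gear 2)
  gear 4: meshes with gear 3 -> depth 4 -> positive (opposite of gear 3)
  gear 5: meshes with gear 4 -> depth 5 -> negative (opposite of gear 4)
  gear 6: meshes with gear 5 -> depth 6 -> positive (opposite of gear 5)
  gear 7: meshes with gear 6 -> depth 7 -> negative (opposite of gear 6)
Queried indices 0, 2, 4, 5, 7 -> positive, positive, positive, negative, negative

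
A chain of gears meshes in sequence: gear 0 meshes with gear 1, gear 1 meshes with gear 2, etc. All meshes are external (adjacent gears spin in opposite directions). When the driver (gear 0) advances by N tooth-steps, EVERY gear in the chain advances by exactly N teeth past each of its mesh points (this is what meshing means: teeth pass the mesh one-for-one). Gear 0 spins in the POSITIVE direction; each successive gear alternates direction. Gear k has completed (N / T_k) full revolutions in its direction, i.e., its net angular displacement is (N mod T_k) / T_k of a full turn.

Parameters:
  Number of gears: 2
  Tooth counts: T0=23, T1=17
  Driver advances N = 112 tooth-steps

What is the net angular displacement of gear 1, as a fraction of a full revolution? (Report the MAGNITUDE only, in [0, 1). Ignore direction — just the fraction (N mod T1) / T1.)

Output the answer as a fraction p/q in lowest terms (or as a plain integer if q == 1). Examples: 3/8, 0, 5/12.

Answer: 10/17

Derivation:
Chain of 2 gears, tooth counts: [23, 17]
  gear 0: T0=23, direction=positive, advance = 112 mod 23 = 20 teeth = 20/23 turn
  gear 1: T1=17, direction=negative, advance = 112 mod 17 = 10 teeth = 10/17 turn
Gear 1: 112 mod 17 = 10
Fraction = 10 / 17 = 10/17 (gcd(10,17)=1) = 10/17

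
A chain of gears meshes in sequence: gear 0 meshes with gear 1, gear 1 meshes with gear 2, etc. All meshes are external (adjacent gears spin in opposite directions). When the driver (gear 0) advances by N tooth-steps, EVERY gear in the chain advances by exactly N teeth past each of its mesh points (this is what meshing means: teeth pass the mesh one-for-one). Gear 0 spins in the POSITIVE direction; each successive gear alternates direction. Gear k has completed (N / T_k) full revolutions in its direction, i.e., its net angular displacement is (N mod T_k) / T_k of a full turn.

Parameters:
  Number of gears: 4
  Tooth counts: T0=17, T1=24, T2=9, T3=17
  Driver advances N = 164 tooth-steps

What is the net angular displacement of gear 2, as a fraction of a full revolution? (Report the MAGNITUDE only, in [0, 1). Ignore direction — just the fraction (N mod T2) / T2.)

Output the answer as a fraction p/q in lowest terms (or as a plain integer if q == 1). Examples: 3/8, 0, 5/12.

Answer: 2/9

Derivation:
Chain of 4 gears, tooth counts: [17, 24, 9, 17]
  gear 0: T0=17, direction=positive, advance = 164 mod 17 = 11 teeth = 11/17 turn
  gear 1: T1=24, direction=negative, advance = 164 mod 24 = 20 teeth = 20/24 turn
  gear 2: T2=9, direction=positive, advance = 164 mod 9 = 2 teeth = 2/9 turn
  gear 3: T3=17, direction=negative, advance = 164 mod 17 = 11 teeth = 11/17 turn
Gear 2: 164 mod 9 = 2
Fraction = 2 / 9 = 2/9 (gcd(2,9)=1) = 2/9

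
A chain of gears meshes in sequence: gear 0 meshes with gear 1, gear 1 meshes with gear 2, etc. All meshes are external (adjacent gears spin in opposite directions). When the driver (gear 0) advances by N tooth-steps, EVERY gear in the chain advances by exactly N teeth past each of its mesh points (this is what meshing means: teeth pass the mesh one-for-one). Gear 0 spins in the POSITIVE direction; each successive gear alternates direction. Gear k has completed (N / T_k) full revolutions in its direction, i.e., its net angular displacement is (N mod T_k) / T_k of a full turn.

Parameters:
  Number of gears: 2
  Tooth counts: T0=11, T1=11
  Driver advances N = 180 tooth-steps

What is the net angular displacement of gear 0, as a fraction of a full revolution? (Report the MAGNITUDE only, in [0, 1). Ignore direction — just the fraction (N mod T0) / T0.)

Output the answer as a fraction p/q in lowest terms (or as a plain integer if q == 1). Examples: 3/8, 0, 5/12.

Chain of 2 gears, tooth counts: [11, 11]
  gear 0: T0=11, direction=positive, advance = 180 mod 11 = 4 teeth = 4/11 turn
  gear 1: T1=11, direction=negative, advance = 180 mod 11 = 4 teeth = 4/11 turn
Gear 0: 180 mod 11 = 4
Fraction = 4 / 11 = 4/11 (gcd(4,11)=1) = 4/11

Answer: 4/11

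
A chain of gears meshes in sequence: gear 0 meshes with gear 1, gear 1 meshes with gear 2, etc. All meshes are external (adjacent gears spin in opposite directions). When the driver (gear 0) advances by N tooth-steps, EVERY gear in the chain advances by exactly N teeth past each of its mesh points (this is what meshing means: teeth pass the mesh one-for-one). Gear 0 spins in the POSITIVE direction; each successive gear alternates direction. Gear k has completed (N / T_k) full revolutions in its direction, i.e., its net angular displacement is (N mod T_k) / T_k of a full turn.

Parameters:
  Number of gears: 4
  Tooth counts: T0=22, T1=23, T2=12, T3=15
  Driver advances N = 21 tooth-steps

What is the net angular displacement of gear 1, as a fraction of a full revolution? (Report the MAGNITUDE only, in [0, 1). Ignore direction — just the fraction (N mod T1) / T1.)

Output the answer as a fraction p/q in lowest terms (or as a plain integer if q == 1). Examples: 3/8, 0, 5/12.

Answer: 21/23

Derivation:
Chain of 4 gears, tooth counts: [22, 23, 12, 15]
  gear 0: T0=22, direction=positive, advance = 21 mod 22 = 21 teeth = 21/22 turn
  gear 1: T1=23, direction=negative, advance = 21 mod 23 = 21 teeth = 21/23 turn
  gear 2: T2=12, direction=positive, advance = 21 mod 12 = 9 teeth = 9/12 turn
  gear 3: T3=15, direction=negative, advance = 21 mod 15 = 6 teeth = 6/15 turn
Gear 1: 21 mod 23 = 21
Fraction = 21 / 23 = 21/23 (gcd(21,23)=1) = 21/23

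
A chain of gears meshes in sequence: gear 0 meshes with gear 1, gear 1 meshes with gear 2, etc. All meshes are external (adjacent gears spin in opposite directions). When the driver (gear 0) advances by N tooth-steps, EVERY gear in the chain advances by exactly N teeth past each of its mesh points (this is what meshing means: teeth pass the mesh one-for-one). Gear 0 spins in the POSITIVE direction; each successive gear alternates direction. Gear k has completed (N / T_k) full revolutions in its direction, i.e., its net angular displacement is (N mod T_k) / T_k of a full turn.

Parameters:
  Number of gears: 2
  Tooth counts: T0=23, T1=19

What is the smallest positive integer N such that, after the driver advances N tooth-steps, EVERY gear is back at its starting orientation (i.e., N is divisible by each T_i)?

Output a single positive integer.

Gear k returns to start when N is a multiple of T_k.
All gears at start simultaneously when N is a common multiple of [23, 19]; the smallest such N is lcm(23, 19).
Start: lcm = T0 = 23
Fold in T1=19: gcd(23, 19) = 1; lcm(23, 19) = 23 * 19 / 1 = 437 / 1 = 437
Full cycle length = 437

Answer: 437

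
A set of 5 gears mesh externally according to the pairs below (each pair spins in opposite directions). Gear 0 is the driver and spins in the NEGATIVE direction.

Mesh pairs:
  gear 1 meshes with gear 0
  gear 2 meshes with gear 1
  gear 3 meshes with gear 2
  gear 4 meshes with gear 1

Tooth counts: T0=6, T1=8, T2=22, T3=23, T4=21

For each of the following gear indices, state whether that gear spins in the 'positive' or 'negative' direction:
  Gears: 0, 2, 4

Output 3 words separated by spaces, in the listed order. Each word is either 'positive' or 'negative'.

Answer: negative negative negative

Derivation:
Gear 0 (driver): negative (depth 0)
  gear 1: meshes with gear 0 -> depth 1 -> positive (opposite of gear 0)
  gear 2: meshes with gear 1 -> depth 2 -> negative (opposite of gear 1)
  gear 3: meshes with gear 2 -> depth 3 -> positive (opposite of gear 2)
  gear 4: meshes with gear 1 -> depth 2 -> negative (opposite of gear 1)
Queried indices 0, 2, 4 -> negative, negative, negative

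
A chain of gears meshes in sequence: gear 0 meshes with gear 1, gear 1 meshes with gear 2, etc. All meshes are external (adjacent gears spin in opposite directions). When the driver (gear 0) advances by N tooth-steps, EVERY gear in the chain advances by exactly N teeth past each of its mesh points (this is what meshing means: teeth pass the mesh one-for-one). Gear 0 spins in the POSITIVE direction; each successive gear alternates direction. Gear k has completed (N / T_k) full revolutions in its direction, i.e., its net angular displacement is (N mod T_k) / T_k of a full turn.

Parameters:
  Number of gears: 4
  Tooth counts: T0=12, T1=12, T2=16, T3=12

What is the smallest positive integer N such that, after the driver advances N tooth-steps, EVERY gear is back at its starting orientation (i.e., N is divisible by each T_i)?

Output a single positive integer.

Answer: 48

Derivation:
Gear k returns to start when N is a multiple of T_k.
All gears at start simultaneously when N is a common multiple of [12, 12, 16, 12]; the smallest such N is lcm(12, 12, 16, 12).
Start: lcm = T0 = 12
Fold in T1=12: gcd(12, 12) = 12; lcm(12, 12) = 12 * 12 / 12 = 144 / 12 = 12
Fold in T2=16: gcd(12, 16) = 4; lcm(12, 16) = 12 * 16 / 4 = 192 / 4 = 48
Fold in T3=12: gcd(48, 12) = 12; lcm(48, 12) = 48 * 12 / 12 = 576 / 12 = 48
Full cycle length = 48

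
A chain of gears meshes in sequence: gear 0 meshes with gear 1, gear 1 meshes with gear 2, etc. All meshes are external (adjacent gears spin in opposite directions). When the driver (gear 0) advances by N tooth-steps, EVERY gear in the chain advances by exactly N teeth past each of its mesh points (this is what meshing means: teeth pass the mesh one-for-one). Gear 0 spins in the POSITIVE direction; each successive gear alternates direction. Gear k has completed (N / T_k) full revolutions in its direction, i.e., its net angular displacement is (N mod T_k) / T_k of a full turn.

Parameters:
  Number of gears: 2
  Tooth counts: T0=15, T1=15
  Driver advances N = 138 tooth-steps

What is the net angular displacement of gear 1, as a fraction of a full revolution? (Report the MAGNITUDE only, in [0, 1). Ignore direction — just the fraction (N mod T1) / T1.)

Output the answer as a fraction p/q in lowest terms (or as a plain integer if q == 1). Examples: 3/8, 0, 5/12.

Answer: 1/5

Derivation:
Chain of 2 gears, tooth counts: [15, 15]
  gear 0: T0=15, direction=positive, advance = 138 mod 15 = 3 teeth = 3/15 turn
  gear 1: T1=15, direction=negative, advance = 138 mod 15 = 3 teeth = 3/15 turn
Gear 1: 138 mod 15 = 3
Fraction = 3 / 15 = 1/5 (gcd(3,15)=3) = 1/5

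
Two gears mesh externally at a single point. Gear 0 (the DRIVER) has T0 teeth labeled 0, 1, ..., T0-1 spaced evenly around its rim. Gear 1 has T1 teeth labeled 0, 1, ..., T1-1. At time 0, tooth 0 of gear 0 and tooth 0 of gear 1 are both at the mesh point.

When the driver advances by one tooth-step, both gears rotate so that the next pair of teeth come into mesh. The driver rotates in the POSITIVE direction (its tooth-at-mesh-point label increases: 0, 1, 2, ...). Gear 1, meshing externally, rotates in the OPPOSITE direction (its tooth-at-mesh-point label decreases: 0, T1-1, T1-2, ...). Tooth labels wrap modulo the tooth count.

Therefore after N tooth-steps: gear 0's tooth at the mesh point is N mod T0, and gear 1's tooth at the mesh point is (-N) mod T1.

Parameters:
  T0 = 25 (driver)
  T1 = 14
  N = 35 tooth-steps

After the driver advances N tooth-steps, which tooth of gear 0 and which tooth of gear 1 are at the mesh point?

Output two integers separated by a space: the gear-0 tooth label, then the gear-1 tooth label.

Answer: 10 7

Derivation:
Gear 0 (driver, T0=25): tooth at mesh = N mod T0
  35 = 1 * 25 + 10, so 35 mod 25 = 10
  gear 0 tooth = 10
Gear 1 (driven, T1=14): tooth at mesh = (-N) mod T1
  35 = 2 * 14 + 7, so 35 mod 14 = 7
  (-35) mod 14 = (-7) mod 14 = 14 - 7 = 7
Mesh after 35 steps: gear-0 tooth 10 meets gear-1 tooth 7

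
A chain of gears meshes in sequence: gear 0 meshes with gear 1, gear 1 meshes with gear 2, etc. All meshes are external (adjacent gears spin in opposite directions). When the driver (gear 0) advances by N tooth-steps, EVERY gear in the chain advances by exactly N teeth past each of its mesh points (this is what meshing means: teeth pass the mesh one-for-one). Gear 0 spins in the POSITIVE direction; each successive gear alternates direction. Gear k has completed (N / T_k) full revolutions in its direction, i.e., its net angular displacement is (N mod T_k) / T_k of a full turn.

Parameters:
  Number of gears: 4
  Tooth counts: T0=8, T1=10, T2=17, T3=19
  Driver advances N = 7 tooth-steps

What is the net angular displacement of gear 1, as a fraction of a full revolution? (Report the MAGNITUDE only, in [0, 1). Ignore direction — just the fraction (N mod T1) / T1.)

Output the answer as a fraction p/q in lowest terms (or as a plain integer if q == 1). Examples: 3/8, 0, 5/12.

Answer: 7/10

Derivation:
Chain of 4 gears, tooth counts: [8, 10, 17, 19]
  gear 0: T0=8, direction=positive, advance = 7 mod 8 = 7 teeth = 7/8 turn
  gear 1: T1=10, direction=negative, advance = 7 mod 10 = 7 teeth = 7/10 turn
  gear 2: T2=17, direction=positive, advance = 7 mod 17 = 7 teeth = 7/17 turn
  gear 3: T3=19, direction=negative, advance = 7 mod 19 = 7 teeth = 7/19 turn
Gear 1: 7 mod 10 = 7
Fraction = 7 / 10 = 7/10 (gcd(7,10)=1) = 7/10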